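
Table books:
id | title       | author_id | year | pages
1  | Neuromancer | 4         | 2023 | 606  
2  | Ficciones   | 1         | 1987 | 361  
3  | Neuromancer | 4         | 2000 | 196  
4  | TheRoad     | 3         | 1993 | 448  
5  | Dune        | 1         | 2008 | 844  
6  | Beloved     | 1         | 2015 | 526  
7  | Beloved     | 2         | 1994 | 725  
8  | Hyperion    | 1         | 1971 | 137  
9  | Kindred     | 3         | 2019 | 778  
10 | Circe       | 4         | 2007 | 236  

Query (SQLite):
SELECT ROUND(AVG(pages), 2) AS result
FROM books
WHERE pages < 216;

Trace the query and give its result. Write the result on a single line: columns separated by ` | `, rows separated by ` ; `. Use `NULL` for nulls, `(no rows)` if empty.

166.5

Rows where pages < 216 → pages values: [196, 137].
AVG = 333 / 2 (rounded to 2 dp).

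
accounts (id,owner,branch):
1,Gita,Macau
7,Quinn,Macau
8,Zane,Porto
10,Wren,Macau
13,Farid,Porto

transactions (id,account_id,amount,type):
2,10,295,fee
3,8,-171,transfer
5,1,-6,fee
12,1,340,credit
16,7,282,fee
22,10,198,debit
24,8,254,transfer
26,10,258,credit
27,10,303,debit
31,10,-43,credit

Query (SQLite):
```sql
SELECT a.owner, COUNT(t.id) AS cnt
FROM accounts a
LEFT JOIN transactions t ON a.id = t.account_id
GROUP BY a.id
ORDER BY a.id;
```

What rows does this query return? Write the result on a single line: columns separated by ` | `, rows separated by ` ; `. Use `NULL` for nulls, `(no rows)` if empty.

Gita | 2 ; Quinn | 1 ; Zane | 2 ; Wren | 5 ; Farid | 0

LEFT JOIN keeps every accounts row; unmatched ones get NULL for transactions columns.
Group by accounts.id and compute COUNT(t.id). COUNT(col) of an all-NULL group is 0.
  1: ids {5, 12} → COUNT(t.id)=2
  7: ids {16} → COUNT(t.id)=1
  8: ids {3, 24} → COUNT(t.id)=2
  10: ids {2, 22, 26, 27, 31} → COUNT(t.id)=5
  13: ids {—} → COUNT(t.id)=0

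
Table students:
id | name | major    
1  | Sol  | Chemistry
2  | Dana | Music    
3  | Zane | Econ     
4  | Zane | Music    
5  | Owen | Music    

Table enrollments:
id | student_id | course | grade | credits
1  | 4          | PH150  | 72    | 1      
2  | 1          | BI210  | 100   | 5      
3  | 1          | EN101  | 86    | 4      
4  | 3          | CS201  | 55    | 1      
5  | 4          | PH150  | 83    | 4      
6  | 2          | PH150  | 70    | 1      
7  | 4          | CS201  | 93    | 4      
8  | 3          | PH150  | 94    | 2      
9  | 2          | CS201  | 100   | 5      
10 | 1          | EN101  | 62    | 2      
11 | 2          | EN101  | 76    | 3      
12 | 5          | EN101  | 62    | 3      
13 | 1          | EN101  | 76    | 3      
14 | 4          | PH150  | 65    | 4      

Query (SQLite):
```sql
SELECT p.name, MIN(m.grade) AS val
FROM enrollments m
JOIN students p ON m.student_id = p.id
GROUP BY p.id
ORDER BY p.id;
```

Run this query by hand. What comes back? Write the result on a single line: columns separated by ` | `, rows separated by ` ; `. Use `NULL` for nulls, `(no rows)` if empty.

Sol | 62 ; Dana | 70 ; Zane | 55 ; Zane | 65 ; Owen | 62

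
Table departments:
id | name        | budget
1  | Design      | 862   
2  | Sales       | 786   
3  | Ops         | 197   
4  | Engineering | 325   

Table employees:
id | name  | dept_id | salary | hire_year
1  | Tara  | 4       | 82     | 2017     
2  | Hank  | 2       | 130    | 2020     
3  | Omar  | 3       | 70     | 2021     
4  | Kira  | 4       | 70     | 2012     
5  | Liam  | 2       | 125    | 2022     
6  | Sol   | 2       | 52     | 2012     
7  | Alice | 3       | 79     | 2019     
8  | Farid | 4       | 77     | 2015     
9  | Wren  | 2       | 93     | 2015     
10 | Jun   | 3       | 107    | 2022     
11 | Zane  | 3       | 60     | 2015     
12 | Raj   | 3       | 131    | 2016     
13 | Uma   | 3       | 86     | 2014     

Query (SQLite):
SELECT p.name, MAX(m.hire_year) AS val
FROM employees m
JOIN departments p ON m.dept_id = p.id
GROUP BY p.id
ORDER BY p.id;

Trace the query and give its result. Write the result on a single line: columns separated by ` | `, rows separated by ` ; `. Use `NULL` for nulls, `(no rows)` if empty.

Join each employees row to its departments via dept_id.
Group joined rows by departments.id; compute MAX(m.hire_year) per group.
  2: ids {2, 5, 6, 9} → MAX(m.hire_year)=2022
  3: ids {3, 7, 10, 11, 12, 13} → MAX(m.hire_year)=2022
  4: ids {1, 4, 8} → MAX(m.hire_year)=2017

Sales | 2022 ; Ops | 2022 ; Engineering | 2017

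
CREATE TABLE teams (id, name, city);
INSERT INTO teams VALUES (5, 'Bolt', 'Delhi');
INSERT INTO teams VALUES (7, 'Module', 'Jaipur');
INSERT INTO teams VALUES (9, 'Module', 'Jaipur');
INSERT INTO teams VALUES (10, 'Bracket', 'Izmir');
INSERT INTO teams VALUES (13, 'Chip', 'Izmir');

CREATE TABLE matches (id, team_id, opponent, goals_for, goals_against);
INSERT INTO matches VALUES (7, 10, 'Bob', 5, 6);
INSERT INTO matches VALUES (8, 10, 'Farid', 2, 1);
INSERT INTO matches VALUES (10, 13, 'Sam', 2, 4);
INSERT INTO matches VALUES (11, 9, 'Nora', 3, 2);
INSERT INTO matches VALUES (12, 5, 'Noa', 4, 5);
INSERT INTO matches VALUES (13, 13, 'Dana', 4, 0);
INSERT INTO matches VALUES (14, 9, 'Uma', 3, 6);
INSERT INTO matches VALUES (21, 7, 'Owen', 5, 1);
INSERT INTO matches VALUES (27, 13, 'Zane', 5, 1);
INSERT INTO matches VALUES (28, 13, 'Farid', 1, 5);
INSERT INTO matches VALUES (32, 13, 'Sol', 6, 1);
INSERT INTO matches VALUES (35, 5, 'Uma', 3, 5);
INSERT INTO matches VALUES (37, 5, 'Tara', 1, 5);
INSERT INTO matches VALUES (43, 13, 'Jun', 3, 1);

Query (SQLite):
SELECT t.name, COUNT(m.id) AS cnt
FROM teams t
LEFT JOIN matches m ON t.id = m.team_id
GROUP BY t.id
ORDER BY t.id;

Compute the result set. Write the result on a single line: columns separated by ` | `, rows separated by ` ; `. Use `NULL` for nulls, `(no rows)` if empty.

LEFT JOIN keeps every teams row; unmatched ones get NULL for matches columns.
Group by teams.id and compute COUNT(m.id). COUNT(col) of an all-NULL group is 0.
  5: ids {12, 35, 37} → COUNT(m.id)=3
  7: ids {21} → COUNT(m.id)=1
  9: ids {11, 14} → COUNT(m.id)=2
  10: ids {7, 8} → COUNT(m.id)=2
  13: ids {10, 13, 27, 28, 32, 43} → COUNT(m.id)=6

Bolt | 3 ; Module | 1 ; Module | 2 ; Bracket | 2 ; Chip | 6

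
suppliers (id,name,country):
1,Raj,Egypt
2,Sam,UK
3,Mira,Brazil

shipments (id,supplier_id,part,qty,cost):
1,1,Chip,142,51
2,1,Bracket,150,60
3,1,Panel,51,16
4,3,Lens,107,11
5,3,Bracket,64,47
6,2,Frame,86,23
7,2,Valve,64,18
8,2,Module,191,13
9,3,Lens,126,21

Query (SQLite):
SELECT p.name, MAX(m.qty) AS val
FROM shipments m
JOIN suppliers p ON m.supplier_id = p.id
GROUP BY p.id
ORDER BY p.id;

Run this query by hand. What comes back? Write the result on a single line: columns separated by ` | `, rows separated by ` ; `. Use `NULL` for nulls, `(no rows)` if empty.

Raj | 150 ; Sam | 191 ; Mira | 126

Join each shipments row to its suppliers via supplier_id.
Group joined rows by suppliers.id; compute MAX(m.qty) per group.
  1: ids {1, 2, 3} → MAX(m.qty)=150
  2: ids {6, 7, 8} → MAX(m.qty)=191
  3: ids {4, 5, 9} → MAX(m.qty)=126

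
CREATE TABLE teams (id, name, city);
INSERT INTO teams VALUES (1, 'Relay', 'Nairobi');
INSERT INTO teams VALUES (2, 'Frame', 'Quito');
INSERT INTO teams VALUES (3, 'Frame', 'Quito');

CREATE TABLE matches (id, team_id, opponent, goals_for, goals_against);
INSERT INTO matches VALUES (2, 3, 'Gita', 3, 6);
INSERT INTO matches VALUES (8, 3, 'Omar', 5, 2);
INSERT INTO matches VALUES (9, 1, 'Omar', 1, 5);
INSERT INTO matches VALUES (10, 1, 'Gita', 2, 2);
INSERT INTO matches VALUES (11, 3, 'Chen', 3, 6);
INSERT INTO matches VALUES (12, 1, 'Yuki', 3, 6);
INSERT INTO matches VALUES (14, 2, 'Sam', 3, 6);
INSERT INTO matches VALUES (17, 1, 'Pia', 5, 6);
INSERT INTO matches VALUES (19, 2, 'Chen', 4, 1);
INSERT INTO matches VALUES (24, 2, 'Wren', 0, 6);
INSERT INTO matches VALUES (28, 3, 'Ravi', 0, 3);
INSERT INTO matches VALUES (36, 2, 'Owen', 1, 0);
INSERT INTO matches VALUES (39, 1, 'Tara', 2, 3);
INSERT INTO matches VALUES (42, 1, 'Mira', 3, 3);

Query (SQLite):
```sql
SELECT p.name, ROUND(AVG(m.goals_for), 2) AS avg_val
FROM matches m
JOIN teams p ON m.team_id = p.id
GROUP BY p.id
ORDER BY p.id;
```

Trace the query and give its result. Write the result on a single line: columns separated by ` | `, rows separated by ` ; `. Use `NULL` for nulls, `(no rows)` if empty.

Relay | 2.67 ; Frame | 2 ; Frame | 2.75

Join each matches row to its teams via team_id.
Group joined rows by teams.id; compute ROUND(AVG(m.goals_for), 2) per group.
  1: ids {9, 10, 12, 17, 39, 42} → ROUND(AVG(m.goals_for), 2)=2.67
  2: ids {14, 19, 24, 36} → ROUND(AVG(m.goals_for), 2)=2
  3: ids {2, 8, 11, 28} → ROUND(AVG(m.goals_for), 2)=2.75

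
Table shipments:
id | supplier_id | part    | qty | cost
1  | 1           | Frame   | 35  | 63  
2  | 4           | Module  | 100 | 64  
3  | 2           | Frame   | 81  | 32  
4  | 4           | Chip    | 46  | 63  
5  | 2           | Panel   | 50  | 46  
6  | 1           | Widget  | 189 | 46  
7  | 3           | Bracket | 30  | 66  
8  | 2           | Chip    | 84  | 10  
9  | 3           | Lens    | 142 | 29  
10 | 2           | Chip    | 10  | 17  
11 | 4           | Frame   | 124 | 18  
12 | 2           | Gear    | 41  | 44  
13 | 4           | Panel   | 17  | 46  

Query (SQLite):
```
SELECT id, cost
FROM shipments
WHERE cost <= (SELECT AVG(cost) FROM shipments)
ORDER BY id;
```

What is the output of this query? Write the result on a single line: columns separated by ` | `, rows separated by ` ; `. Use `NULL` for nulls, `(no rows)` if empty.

3 | 32 ; 8 | 10 ; 9 | 29 ; 10 | 17 ; 11 | 18

Scalar subquery: AVG(cost) over all shipments rows = 41.846154 (≈; comparison uses full precision).
Keep rows where cost <= that value.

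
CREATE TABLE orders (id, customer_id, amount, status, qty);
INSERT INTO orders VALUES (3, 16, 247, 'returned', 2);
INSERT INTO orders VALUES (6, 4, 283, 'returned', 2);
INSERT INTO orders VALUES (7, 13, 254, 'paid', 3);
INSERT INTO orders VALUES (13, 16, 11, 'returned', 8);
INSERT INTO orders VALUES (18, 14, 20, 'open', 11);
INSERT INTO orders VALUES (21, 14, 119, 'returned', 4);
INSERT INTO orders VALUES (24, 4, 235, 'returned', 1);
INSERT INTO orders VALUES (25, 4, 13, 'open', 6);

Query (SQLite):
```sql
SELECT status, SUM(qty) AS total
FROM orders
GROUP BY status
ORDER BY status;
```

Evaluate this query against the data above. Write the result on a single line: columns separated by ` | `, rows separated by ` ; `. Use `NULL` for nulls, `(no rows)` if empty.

Partition orders by status; compute SUM(qty) within each group.
  open: ids {18, 25} → SUM(qty)=17
  paid: ids {7} → SUM(qty)=3
  returned: ids {3, 6, 13, 21, 24} → SUM(qty)=17

open | 17 ; paid | 3 ; returned | 17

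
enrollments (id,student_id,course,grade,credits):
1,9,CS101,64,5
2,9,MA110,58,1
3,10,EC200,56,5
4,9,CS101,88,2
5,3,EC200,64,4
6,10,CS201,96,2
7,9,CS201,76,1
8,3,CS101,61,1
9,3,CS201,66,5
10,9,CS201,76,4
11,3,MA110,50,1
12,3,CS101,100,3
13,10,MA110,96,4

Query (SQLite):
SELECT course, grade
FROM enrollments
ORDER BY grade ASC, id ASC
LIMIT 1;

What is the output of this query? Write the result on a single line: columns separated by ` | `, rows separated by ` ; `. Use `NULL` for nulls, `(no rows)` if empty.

Sort by grade asc, tiebreak id asc: (50, id=11), (56, id=3), (58, id=2), (61, id=8) …. Take first 1.

MA110 | 50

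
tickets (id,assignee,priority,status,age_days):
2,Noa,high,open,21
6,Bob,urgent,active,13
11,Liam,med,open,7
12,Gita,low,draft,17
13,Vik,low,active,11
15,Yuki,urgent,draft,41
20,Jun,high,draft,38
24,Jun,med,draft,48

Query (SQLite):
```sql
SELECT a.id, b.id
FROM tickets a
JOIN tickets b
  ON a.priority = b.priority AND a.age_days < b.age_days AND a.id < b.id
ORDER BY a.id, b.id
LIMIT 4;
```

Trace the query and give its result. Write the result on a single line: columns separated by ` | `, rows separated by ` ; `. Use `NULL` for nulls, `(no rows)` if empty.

2 | 20 ; 6 | 15 ; 11 | 24

Pairs (a,b) with same priority, a.age_days < b.age_days, a.id < b.id.
priority groups: high:{2,20} low:{12,13} med:{11,24} urgent:{6,15}
Ordered by (a.id, b.id); first 4.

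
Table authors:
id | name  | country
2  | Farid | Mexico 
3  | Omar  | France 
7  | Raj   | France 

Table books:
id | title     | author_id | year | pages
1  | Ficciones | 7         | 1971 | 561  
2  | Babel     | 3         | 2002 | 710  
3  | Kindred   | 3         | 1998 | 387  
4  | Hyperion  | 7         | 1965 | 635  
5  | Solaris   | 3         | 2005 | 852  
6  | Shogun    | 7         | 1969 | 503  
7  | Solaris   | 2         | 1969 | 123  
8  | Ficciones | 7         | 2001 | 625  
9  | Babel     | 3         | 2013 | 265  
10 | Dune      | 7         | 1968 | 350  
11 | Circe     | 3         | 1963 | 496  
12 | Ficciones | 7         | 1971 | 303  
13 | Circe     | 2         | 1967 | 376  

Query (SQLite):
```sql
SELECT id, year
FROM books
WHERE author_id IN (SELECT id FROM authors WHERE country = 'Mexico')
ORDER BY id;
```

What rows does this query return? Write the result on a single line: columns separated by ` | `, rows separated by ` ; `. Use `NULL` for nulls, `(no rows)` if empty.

Inner query: authors.id where country = 'Mexico'.
Outer: keep books rows whose author_id is in that set.
Inner query → {2}

7 | 1969 ; 13 | 1967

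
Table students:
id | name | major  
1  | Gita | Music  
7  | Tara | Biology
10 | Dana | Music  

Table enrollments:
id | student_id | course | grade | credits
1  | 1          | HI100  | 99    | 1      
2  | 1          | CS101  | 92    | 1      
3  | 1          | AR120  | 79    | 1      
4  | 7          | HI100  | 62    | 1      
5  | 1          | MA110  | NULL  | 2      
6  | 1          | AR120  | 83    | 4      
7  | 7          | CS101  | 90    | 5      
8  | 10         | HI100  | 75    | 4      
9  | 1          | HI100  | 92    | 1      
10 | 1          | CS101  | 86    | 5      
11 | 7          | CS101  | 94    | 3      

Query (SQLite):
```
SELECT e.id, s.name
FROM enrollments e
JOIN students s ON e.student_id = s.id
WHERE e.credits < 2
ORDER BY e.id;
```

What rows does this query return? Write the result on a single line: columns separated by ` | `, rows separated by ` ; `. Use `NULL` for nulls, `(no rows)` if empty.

Each enrollments row matches the students row where student_id = students.id.
Then keep rows with e.credits < 2.

1 | Gita ; 2 | Gita ; 3 | Gita ; 4 | Tara ; 9 | Gita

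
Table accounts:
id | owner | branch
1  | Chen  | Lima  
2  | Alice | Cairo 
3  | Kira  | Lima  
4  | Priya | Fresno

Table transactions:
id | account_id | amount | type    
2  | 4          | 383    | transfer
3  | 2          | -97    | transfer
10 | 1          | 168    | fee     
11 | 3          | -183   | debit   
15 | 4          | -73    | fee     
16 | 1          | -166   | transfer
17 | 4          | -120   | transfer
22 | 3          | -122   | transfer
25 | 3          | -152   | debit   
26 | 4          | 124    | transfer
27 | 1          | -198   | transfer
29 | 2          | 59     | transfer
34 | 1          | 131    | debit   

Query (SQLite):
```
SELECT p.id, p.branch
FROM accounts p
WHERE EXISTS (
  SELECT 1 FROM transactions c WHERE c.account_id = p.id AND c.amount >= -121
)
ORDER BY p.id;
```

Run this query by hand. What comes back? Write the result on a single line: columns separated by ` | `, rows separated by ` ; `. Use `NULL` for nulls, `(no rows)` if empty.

1 | Lima ; 2 | Cairo ; 4 | Fresno

For each accounts row, check whether any transactions with matching account_id has amount >= -121.
Keep rows where that is true.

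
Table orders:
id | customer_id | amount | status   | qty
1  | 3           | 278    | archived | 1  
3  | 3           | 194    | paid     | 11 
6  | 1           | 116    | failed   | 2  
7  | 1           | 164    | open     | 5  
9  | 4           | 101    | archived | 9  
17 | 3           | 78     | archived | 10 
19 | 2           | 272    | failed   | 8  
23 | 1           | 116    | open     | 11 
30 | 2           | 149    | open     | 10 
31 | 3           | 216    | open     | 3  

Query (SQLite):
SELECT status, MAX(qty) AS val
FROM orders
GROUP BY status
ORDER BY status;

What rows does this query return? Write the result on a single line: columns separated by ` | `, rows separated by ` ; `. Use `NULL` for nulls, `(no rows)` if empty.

archived | 10 ; failed | 8 ; open | 11 ; paid | 11

Partition orders by status; compute MAX(qty) within each group.
  archived: ids {1, 9, 17} → MAX(qty)=10
  failed: ids {6, 19} → MAX(qty)=8
  open: ids {7, 23, 30, 31} → MAX(qty)=11
  paid: ids {3} → MAX(qty)=11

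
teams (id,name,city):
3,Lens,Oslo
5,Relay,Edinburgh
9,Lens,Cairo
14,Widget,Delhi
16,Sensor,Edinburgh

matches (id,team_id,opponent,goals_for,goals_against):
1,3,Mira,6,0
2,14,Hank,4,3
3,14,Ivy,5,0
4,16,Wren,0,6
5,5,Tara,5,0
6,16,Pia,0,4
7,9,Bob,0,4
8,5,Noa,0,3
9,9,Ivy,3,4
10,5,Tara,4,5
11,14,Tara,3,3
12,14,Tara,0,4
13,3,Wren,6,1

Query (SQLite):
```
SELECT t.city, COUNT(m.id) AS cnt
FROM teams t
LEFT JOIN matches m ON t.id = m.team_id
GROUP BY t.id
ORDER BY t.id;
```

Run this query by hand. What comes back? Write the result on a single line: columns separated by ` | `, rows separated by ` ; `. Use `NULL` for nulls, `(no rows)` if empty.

LEFT JOIN keeps every teams row; unmatched ones get NULL for matches columns.
Group by teams.id and compute COUNT(m.id). COUNT(col) of an all-NULL group is 0.
  3: ids {1, 13} → COUNT(m.id)=2
  5: ids {5, 8, 10} → COUNT(m.id)=3
  9: ids {7, 9} → COUNT(m.id)=2
  14: ids {2, 3, 11, 12} → COUNT(m.id)=4
  16: ids {4, 6} → COUNT(m.id)=2

Oslo | 2 ; Edinburgh | 3 ; Cairo | 2 ; Delhi | 4 ; Edinburgh | 2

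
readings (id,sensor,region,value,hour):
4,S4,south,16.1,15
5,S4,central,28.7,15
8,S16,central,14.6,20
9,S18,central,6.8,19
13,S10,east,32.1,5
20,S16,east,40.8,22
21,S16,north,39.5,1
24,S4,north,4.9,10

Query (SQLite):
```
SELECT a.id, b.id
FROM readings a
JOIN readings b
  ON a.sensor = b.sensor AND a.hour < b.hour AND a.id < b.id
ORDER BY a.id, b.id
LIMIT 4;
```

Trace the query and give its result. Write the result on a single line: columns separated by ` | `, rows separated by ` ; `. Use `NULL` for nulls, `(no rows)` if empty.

8 | 20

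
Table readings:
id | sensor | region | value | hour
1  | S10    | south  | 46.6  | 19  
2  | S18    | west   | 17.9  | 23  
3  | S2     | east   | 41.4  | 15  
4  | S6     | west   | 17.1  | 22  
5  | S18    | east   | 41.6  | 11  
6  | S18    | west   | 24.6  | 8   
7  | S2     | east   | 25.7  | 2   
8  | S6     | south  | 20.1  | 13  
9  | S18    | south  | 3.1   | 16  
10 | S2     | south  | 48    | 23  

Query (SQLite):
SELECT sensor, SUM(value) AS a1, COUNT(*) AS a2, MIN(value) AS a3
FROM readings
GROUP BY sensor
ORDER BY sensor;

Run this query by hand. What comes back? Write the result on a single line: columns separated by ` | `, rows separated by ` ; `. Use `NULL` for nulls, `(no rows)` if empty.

S10 | 46.6 | 1 | 46.6 ; S18 | 87.2 | 4 | 3.1 ; S2 | 115.1 | 3 | 25.7 ; S6 | 37.2 | 2 | 17.1

Group readings by sensor.
Per group compute: SUM(value), COUNT(*), MIN(value).
  S10: ids {1} → SUM(value)=46.6, COUNT(*)=1, MIN(value)=46.6
  S18: ids {2, 5, 6, 9} → SUM(value)=87.2, COUNT(*)=4, MIN(value)=3.1
  S2: ids {3, 7, 10} → SUM(value)=115.1, COUNT(*)=3, MIN(value)=25.7
  S6: ids {4, 8} → SUM(value)=37.2, COUNT(*)=2, MIN(value)=17.1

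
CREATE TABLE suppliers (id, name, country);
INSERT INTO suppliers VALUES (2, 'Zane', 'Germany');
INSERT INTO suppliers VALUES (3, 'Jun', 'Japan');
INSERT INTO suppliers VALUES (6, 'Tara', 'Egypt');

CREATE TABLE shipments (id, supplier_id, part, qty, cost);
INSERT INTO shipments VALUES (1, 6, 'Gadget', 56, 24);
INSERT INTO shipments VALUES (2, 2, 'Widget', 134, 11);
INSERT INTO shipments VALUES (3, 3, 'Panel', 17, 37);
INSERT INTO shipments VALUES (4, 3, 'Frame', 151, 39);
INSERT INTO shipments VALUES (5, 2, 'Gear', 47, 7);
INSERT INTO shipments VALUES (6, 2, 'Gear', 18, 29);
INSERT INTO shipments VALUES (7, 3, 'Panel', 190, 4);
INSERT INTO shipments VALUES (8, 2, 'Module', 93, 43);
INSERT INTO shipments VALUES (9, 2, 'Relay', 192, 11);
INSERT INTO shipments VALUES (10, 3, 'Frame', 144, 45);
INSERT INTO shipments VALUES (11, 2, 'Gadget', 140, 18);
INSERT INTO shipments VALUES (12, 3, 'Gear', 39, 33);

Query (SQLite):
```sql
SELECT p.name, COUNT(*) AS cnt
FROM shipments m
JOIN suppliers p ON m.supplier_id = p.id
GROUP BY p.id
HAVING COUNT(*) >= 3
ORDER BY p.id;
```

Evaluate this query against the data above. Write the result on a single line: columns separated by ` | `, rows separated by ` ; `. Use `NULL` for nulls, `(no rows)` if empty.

Zane | 6 ; Jun | 5

Join each shipments row to its suppliers via supplier_id.
Group joined rows by suppliers.id; compute COUNT(*) per group.
HAVING: keep groups with count ≥ 3.
  2: ids {2, 5, 6, 8, 9, 11} → COUNT(*)=6
  3: ids {3, 4, 7, 10, 12} → COUNT(*)=5
  6: ids {1} → COUNT(*)=1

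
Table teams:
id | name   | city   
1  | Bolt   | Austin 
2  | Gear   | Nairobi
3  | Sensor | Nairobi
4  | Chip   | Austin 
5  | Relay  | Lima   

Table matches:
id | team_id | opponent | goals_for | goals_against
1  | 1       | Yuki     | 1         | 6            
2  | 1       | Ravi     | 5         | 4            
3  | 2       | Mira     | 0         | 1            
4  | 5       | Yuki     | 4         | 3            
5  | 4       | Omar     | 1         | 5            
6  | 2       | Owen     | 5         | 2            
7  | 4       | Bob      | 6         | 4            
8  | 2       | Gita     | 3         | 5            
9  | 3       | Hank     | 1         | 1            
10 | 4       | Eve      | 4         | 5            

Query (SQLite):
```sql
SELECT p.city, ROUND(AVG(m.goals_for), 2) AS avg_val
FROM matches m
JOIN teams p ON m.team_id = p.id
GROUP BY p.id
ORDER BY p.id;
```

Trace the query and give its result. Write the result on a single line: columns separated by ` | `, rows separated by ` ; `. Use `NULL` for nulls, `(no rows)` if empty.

Join each matches row to its teams via team_id.
Group joined rows by teams.id; compute ROUND(AVG(m.goals_for), 2) per group.
  1: ids {1, 2} → ROUND(AVG(m.goals_for), 2)=3
  2: ids {3, 6, 8} → ROUND(AVG(m.goals_for), 2)=2.67
  3: ids {9} → ROUND(AVG(m.goals_for), 2)=1
  4: ids {5, 7, 10} → ROUND(AVG(m.goals_for), 2)=3.67
  5: ids {4} → ROUND(AVG(m.goals_for), 2)=4

Austin | 3 ; Nairobi | 2.67 ; Nairobi | 1 ; Austin | 3.67 ; Lima | 4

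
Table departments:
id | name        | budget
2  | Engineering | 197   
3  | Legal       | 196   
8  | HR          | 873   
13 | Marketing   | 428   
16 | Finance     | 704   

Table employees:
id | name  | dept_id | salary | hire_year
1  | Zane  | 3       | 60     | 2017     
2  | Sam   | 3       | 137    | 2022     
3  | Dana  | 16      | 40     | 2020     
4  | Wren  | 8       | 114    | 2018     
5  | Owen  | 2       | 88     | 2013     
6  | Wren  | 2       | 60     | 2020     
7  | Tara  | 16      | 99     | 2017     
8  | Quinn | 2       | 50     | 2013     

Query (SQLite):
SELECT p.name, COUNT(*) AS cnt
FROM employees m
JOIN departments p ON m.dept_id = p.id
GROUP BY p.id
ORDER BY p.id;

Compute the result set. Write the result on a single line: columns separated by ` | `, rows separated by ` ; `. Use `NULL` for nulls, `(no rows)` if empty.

Engineering | 3 ; Legal | 2 ; HR | 1 ; Finance | 2

Join each employees row to its departments via dept_id.
Group joined rows by departments.id; compute COUNT(*) per group.
  2: ids {5, 6, 8} → COUNT(*)=3
  3: ids {1, 2} → COUNT(*)=2
  8: ids {4} → COUNT(*)=1
  16: ids {3, 7} → COUNT(*)=2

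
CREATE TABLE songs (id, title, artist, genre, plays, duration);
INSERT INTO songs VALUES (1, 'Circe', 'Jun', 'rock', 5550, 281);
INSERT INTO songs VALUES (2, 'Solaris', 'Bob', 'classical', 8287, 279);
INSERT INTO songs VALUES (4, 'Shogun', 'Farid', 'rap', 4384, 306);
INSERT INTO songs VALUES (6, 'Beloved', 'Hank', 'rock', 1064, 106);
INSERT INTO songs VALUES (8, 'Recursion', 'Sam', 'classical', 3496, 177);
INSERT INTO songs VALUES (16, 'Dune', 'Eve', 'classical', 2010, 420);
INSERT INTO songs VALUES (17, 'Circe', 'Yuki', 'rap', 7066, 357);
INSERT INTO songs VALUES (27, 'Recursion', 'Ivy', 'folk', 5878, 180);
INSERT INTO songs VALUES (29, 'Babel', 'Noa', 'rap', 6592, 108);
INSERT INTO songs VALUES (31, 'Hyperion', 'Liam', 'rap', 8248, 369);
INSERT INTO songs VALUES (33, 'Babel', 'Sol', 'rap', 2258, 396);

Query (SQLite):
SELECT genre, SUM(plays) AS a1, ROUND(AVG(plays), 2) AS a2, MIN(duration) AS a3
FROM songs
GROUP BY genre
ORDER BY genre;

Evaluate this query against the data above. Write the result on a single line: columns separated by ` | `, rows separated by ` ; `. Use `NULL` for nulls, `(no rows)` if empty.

classical | 13793 | 4597.67 | 177 ; folk | 5878 | 5878 | 180 ; rap | 28548 | 5709.6 | 108 ; rock | 6614 | 3307 | 106

Group songs by genre.
Per group compute: SUM(plays), ROUND(AVG(plays), 2), MIN(duration).
  classical: ids {2, 8, 16} → SUM(plays)=13793, ROUND(AVG(plays), 2)=4597.67, MIN(duration)=177
  folk: ids {27} → SUM(plays)=5878, ROUND(AVG(plays), 2)=5878, MIN(duration)=180
  rap: ids {4, 17, 29, 31, 33} → SUM(plays)=28548, ROUND(AVG(plays), 2)=5709.6, MIN(duration)=108
  rock: ids {1, 6} → SUM(plays)=6614, ROUND(AVG(plays), 2)=3307, MIN(duration)=106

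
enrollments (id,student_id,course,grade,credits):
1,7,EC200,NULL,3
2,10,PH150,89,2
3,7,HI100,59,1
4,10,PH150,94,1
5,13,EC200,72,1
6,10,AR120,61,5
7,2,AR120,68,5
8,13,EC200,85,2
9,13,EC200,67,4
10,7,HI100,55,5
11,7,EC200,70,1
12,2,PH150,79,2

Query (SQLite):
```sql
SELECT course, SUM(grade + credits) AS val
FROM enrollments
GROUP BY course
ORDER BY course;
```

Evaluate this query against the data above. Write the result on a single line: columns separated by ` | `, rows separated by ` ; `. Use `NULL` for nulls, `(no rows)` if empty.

For each row compute grade + credits.
Group by course; take SUM of the expression per group.
  AR120: ids {6, 7} → SUM(grade + credits)=139
  EC200: ids {1, 5, 8, 9, 11} → SUM(grade + credits)=302
  HI100: ids {3, 10} → SUM(grade + credits)=120
  PH150: ids {2, 4, 12} → SUM(grade + credits)=267

AR120 | 139 ; EC200 | 302 ; HI100 | 120 ; PH150 | 267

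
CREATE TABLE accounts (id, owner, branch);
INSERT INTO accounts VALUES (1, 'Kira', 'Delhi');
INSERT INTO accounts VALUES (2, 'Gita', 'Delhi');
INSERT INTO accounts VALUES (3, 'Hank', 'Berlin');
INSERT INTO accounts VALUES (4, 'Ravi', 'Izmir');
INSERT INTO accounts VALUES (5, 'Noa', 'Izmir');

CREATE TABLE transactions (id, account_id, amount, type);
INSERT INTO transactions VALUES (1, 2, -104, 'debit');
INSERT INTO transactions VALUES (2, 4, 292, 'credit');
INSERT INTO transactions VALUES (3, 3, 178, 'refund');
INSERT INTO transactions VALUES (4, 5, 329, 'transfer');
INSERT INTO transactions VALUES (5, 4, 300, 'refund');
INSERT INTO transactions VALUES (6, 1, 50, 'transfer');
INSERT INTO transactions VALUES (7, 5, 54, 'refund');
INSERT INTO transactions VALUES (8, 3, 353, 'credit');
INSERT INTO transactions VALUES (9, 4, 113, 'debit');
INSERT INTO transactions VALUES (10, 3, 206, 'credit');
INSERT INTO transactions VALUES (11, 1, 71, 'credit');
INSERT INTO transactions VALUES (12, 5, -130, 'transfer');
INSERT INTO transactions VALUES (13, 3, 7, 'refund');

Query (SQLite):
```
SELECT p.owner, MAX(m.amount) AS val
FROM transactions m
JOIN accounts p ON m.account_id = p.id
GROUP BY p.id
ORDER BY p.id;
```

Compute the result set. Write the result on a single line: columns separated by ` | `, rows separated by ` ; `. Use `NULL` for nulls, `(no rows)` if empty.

Kira | 71 ; Gita | -104 ; Hank | 353 ; Ravi | 300 ; Noa | 329

Join each transactions row to its accounts via account_id.
Group joined rows by accounts.id; compute MAX(m.amount) per group.
  1: ids {6, 11} → MAX(m.amount)=71
  2: ids {1} → MAX(m.amount)=-104
  3: ids {3, 8, 10, 13} → MAX(m.amount)=353
  4: ids {2, 5, 9} → MAX(m.amount)=300
  5: ids {4, 7, 12} → MAX(m.amount)=329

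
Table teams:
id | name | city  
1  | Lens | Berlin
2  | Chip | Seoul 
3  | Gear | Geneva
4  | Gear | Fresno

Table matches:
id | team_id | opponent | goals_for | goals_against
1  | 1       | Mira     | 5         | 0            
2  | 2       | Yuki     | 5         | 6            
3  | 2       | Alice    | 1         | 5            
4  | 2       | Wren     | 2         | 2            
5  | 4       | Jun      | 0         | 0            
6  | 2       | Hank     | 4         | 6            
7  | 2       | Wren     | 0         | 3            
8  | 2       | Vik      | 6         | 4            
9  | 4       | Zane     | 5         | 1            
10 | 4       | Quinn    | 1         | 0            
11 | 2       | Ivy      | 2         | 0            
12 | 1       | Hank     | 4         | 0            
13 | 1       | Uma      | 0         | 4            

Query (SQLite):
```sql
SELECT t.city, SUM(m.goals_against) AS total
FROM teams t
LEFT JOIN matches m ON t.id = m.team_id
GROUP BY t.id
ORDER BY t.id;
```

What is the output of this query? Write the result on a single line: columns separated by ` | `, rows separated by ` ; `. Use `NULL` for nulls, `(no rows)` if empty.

Berlin | 4 ; Seoul | 26 ; Geneva | NULL ; Fresno | 1

LEFT JOIN keeps every teams row; unmatched ones get NULL for matches columns.
Group by teams.id and compute SUM(m.goals_against). SUM over an all-NULL group is NULL.
  1: ids {1, 12, 13} → SUM(m.goals_against)=4
  2: ids {2, 3, 4, 6, 7, 8, 11} → SUM(m.goals_against)=26
  3: ids {—} → SUM(m.goals_against)=NULL
  4: ids {5, 9, 10} → SUM(m.goals_against)=1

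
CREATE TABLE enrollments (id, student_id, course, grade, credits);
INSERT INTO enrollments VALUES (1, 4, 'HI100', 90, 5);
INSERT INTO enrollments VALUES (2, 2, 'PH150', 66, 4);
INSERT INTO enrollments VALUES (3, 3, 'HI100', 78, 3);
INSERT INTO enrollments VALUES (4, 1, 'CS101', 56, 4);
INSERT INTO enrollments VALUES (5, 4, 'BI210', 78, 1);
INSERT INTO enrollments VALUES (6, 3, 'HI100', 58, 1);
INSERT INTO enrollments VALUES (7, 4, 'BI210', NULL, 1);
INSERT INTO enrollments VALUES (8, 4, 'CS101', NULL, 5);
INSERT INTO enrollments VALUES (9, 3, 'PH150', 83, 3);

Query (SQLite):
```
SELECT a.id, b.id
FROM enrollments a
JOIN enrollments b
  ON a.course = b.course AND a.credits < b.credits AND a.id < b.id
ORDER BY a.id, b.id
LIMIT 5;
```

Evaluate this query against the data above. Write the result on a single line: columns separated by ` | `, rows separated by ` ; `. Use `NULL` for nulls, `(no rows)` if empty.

4 | 8

Pairs (a,b) with same course, a.credits < b.credits, a.id < b.id.
course groups: BI210:{5,7} CS101:{4,8} HI100:{1,3,6} PH150:{2,9}
Ordered by (a.id, b.id); first 5.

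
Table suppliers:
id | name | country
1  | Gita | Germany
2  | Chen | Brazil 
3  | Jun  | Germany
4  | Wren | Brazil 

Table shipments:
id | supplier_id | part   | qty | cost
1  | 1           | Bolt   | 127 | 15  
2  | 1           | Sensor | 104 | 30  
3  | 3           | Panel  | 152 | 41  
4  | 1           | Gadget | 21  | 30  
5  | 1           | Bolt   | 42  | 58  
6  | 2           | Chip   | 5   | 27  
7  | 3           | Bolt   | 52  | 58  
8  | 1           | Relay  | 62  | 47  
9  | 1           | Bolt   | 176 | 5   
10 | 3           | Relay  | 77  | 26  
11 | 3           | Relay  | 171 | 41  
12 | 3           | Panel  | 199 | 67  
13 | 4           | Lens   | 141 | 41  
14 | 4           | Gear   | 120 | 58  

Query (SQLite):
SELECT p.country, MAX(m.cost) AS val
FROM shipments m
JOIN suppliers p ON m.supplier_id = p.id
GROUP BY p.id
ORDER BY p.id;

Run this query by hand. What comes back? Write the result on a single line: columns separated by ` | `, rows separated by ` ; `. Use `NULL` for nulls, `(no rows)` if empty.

Germany | 58 ; Brazil | 27 ; Germany | 67 ; Brazil | 58

Join each shipments row to its suppliers via supplier_id.
Group joined rows by suppliers.id; compute MAX(m.cost) per group.
  1: ids {1, 2, 4, 5, 8, 9} → MAX(m.cost)=58
  2: ids {6} → MAX(m.cost)=27
  3: ids {3, 7, 10, 11, 12} → MAX(m.cost)=67
  4: ids {13, 14} → MAX(m.cost)=58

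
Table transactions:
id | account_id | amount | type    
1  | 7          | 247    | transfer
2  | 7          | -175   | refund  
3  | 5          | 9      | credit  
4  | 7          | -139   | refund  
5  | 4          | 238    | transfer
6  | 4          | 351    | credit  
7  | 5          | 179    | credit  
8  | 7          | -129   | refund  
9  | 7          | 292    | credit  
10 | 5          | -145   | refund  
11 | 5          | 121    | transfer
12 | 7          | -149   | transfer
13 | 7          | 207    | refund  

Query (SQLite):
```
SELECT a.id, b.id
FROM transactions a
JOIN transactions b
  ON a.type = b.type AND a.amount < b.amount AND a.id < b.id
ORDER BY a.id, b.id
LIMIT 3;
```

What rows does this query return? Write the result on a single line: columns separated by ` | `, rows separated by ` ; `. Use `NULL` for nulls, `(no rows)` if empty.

2 | 4 ; 2 | 8 ; 2 | 10

Pairs (a,b) with same type, a.amount < b.amount, a.id < b.id.
type groups: credit:{3,6,7,9} refund:{2,4,8,10,13} transfer:{1,5,11,12}
Ordered by (a.id, b.id); first 3.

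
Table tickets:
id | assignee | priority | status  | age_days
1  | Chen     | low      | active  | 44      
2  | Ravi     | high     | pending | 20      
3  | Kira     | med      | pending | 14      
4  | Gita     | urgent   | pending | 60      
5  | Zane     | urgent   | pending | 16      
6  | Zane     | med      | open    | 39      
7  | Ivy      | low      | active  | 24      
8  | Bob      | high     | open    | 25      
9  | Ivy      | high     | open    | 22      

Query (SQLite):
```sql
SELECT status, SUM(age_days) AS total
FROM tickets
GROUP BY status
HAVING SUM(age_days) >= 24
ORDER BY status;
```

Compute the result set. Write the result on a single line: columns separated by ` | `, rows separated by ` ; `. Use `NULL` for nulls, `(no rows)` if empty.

Partition tickets by status; compute SUM(age_days) within each group.
HAVING: keep groups where SUM(age_days) >= 24.
  active: ids {1, 7} → SUM(age_days)=68
  open: ids {6, 8, 9} → SUM(age_days)=86
  pending: ids {2, 3, 4, 5} → SUM(age_days)=110

active | 68 ; open | 86 ; pending | 110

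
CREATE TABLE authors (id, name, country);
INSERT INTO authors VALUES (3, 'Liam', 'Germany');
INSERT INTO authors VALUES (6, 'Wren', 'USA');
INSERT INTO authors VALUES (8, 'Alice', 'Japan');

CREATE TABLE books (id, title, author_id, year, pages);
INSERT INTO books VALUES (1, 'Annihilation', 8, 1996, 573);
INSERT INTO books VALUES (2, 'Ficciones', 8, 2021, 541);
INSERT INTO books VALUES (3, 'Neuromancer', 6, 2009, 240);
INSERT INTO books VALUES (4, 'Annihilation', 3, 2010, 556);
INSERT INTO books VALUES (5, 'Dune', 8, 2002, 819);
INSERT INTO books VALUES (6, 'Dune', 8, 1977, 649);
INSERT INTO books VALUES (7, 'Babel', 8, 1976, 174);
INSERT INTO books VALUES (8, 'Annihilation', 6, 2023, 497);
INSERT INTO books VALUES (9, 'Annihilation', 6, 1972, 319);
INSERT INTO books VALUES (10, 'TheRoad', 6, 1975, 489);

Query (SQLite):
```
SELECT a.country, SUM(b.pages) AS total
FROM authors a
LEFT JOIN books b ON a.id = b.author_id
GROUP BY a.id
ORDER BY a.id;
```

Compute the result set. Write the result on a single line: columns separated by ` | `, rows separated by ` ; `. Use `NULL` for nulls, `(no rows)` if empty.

Germany | 556 ; USA | 1545 ; Japan | 2756

LEFT JOIN keeps every authors row; unmatched ones get NULL for books columns.
Group by authors.id and compute SUM(b.pages). SUM over an all-NULL group is NULL.
  3: ids {4} → SUM(b.pages)=556
  6: ids {3, 8, 9, 10} → SUM(b.pages)=1545
  8: ids {1, 2, 5, 6, 7} → SUM(b.pages)=2756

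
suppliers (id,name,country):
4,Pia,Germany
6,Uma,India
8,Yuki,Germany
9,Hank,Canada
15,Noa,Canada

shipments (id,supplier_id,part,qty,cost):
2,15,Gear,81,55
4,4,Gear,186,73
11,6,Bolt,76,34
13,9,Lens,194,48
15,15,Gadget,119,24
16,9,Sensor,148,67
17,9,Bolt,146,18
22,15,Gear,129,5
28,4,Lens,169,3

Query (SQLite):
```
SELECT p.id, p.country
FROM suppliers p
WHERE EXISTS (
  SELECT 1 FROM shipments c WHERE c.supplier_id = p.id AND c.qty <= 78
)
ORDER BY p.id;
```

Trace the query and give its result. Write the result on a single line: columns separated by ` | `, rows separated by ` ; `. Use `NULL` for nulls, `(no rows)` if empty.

6 | India

For each suppliers row, check whether any shipments with matching supplier_id has qty <= 78.
Keep rows where that is true.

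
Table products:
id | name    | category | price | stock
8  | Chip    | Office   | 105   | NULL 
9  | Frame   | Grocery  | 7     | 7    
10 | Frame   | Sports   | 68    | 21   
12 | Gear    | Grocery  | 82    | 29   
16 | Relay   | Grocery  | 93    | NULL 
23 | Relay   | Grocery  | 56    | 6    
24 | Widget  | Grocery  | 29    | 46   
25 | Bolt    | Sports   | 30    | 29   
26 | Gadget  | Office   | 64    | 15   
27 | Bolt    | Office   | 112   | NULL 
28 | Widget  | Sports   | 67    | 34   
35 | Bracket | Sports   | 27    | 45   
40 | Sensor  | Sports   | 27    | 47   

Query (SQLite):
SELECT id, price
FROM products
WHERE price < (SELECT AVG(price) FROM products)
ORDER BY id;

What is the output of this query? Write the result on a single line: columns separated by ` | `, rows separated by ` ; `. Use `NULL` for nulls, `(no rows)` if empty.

9 | 7 ; 23 | 56 ; 24 | 29 ; 25 | 30 ; 35 | 27 ; 40 | 27

Scalar subquery: AVG(price) over all products rows = 59.0.
Keep rows where price < that value.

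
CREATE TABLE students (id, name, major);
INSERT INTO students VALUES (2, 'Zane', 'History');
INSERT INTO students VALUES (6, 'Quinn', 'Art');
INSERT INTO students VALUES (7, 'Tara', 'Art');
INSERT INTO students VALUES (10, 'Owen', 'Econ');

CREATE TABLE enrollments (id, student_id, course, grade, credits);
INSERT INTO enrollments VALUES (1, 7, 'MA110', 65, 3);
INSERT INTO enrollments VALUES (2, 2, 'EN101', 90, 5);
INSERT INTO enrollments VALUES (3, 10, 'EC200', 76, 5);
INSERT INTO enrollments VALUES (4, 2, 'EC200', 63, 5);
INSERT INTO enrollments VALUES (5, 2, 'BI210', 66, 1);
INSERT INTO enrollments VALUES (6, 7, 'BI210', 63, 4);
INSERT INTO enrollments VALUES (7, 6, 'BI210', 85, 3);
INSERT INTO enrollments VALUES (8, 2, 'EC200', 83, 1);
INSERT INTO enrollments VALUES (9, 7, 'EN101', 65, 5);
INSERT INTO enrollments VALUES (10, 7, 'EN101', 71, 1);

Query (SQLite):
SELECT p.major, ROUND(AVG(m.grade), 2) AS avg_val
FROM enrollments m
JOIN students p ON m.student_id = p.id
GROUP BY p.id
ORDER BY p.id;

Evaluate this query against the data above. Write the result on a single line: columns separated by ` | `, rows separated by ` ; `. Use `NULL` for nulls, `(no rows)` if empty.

History | 75.5 ; Art | 85 ; Art | 66 ; Econ | 76

Join each enrollments row to its students via student_id.
Group joined rows by students.id; compute ROUND(AVG(m.grade), 2) per group.
  2: ids {2, 4, 5, 8} → ROUND(AVG(m.grade), 2)=75.5
  6: ids {7} → ROUND(AVG(m.grade), 2)=85
  7: ids {1, 6, 9, 10} → ROUND(AVG(m.grade), 2)=66
  10: ids {3} → ROUND(AVG(m.grade), 2)=76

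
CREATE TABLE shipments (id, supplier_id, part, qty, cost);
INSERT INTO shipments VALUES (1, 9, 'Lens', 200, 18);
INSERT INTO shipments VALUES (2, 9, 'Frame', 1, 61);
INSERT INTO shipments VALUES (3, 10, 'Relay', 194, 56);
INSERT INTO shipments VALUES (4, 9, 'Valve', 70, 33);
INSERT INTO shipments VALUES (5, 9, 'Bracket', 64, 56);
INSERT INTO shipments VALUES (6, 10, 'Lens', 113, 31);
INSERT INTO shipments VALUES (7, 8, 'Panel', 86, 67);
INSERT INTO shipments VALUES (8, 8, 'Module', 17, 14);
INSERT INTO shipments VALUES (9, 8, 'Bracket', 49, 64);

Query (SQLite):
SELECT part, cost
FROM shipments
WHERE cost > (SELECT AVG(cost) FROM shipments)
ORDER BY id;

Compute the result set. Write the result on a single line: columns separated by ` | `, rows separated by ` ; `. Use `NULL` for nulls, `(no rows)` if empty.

Scalar subquery: AVG(cost) over all shipments rows = 44.444444 (≈; comparison uses full precision).
Keep rows where cost > that value.

Frame | 61 ; Relay | 56 ; Bracket | 56 ; Panel | 67 ; Bracket | 64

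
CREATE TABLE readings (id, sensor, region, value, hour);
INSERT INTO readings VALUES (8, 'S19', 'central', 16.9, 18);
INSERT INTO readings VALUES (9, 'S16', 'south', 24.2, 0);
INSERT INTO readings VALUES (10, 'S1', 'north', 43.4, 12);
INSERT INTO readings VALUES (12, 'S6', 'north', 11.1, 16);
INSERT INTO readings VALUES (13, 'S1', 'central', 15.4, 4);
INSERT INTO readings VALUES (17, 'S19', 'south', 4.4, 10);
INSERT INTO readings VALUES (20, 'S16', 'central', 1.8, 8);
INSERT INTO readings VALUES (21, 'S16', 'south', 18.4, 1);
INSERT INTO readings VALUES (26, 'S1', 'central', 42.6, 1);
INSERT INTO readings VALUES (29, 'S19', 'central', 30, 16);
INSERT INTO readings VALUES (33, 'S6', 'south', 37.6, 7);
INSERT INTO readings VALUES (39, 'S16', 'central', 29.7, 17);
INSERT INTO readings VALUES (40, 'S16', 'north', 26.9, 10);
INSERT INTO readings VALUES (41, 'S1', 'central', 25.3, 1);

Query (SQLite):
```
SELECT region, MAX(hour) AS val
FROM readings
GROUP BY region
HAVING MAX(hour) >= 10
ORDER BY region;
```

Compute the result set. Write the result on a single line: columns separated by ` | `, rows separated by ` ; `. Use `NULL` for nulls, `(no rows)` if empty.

Partition readings by region; compute MAX(hour) within each group.
HAVING: keep groups where MAX(hour) >= 10.
  central: ids {8, 13, 20, 26, 29, 39, 41} → MAX(hour)=18
  north: ids {10, 12, 40} → MAX(hour)=16
  south: ids {9, 17, 21, 33} → MAX(hour)=10

central | 18 ; north | 16 ; south | 10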